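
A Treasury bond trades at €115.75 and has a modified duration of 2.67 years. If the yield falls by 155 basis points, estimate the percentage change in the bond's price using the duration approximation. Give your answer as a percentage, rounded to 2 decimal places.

Duration approximation: ΔP/P ≈ -D_mod · Δy = -2.67 × (-0.0155) = +0.041385.
As a percentage: +4.1385%.

+4.14%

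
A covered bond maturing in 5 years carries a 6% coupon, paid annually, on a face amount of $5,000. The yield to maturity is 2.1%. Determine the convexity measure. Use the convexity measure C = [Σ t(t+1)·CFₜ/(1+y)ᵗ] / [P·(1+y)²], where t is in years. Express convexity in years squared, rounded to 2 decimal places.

25.05

With y = 0.021:
  t   CF        PV=CF/(1+0.021)^t    t·PV        t(t+1)·PV
  1       300.00       293.8296       293.8296         587.6592
  2       300.00       287.7861       575.5721       1,726.7164
  3       300.00       281.8669       845.6006       3,382.4024
  4       300.00       276.0694     1,104.2776       5,521.3882
  5     5,300.00     4,776.9111    23,884.5555     143,307.3331
  Σ                  5,916.4630    26,703.8355     154,525.4992
P = 5,916.4630.
Convexity = Σ t(t+1)·PV / [P·(1+y)²] = 154,525.4992 / (5,916.4630 × 1.042441) = 25.05454.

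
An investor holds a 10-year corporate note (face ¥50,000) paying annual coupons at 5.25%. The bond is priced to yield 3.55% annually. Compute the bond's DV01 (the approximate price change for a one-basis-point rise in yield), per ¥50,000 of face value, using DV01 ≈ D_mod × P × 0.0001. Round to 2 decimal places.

Periodic yield y = 0.0355.
  t   CF        PV=CF/(1+0.0355)^t    t·PV
  1     2,625.00     2,535.0072     2,535.0072
  2     2,625.00     2,448.0997     4,896.1994
  3     2,625.00     2,364.1716     7,092.5148
  4     2,625.00     2,283.1208     9,132.4833
  5     2,625.00     2,204.8487    11,024.2435
  6     2,625.00     2,129.2600    12,775.5598
  7     2,625.00     2,056.2626    14,393.8385
  8     2,625.00     1,985.7679    15,886.1430
  9     2,625.00     1,917.6899    17,259.2090
  10   52,625.00    37,127.1042   371,271.0417
  Σ                 57,051.3326   466,266.2403
P = 57,051.3326; D_Mac = 8.17275 yrs; D_mod = 7.89256 yrs.
DV01 ≈ 7.89256 × 57,051.3326 × 0.0001 = 45.028126.

¥45.03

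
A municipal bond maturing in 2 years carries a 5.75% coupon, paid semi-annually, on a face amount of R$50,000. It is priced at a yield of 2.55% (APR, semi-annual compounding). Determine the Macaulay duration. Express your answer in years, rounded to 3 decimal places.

Periodic yield y = 0.01275. Discount each cash flow and weight by its period:
  t   CF        PV=CF/(1+0.01275)^t    t·PV
  1     1,437.50     1,419.4026     1,419.4026
  2     1,437.50     1,401.5331     2,803.0661
  3     1,437.50     1,383.8885     4,151.6655
  4    51,437.50    48,895.7199   195,582.8798
  Σ                 53,100.5441   203,957.0140
Price P = Σ PV = 53,100.5441.
Macaulay duration = Σ(t·PV) / P = 203,957.0140 / 53,100.5441 = 3.84096 half-year periods.
In years: 3.84096 / 2 = 1.92048 years.

1.920 years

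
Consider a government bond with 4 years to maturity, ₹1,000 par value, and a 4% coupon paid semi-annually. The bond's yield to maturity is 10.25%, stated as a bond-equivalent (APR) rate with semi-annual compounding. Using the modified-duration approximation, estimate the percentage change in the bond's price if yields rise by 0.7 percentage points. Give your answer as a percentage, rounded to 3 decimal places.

-2.462%

Periodic yield y = 0.05125. Modified duration first:
  t   CF        PV=CF/(1+0.05125)^t    t·PV
  1        20.00        19.0250        19.0250
  2        20.00        18.0975        36.1949
  3        20.00        17.2152        51.6456
  4        20.00        16.3759        65.5037
  5        20.00        15.5776        77.8879
  6        20.00        14.8181        88.9089
  7        20.00        14.0957        98.6702
  8     1,020.00       683.8362     5,470.6898
  Σ                    799.0413     5,908.5260
P = 799.0413; D_Mac = 7.39452 half-year periods = 3.69726 yrs; D_mod = 3.69726/(1+0.05125) = 3.51701 yrs.
ΔP/P ≈ -D_mod · Δy = -3.51701 × (+0.007) = -0.024619 = -2.4619%.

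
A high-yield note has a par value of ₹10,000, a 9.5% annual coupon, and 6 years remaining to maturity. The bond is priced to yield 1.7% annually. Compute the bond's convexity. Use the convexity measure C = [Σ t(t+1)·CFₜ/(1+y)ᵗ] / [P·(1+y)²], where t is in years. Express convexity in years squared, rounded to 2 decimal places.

With y = 0.017:
  t   CF        PV=CF/(1+0.017)^t    t·PV        t(t+1)·PV
  1       950.00       934.1200       934.1200       1,868.2399
  2       950.00       918.5054     1,837.0107       5,511.0322
  3       950.00       903.1518     2,709.4554      10,837.8215
  4       950.00       888.0549     3,552.2194      17,761.0971
  5       950.00       873.2103     4,366.0514      26,196.3084
  6    10,950.00     9,896.6543    59,379.9260     415,659.4820
  Σ                 14,413.6966    72,778.7829     477,833.9812
P = 14,413.6966.
Convexity = Σ t(t+1)·PV / [P·(1+y)²] = 477,833.9812 / (14,413.6966 × 1.034289) = 32.05234.

32.05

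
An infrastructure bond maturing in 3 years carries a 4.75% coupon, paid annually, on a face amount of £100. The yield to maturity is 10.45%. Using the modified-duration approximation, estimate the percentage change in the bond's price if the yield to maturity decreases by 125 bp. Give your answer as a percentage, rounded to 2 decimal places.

+3.23%

Periodic yield y = 0.1045. Modified duration first:
  t   CF        PV=CF/(1+0.1045)^t    t·PV
  1         4.75         4.3006         4.3006
  2         4.75         3.8937         7.7874
  3       104.75        77.7422       233.2266
  Σ                     85.9365       245.3146
P = 85.9365; D_Mac = 2.85460 yrs; D_mod = 2.85460/(1+0.1045) = 2.58452 yrs.
ΔP/P ≈ -D_mod · Δy = -2.58452 × (-0.0125) = +0.032307 = +3.2307%.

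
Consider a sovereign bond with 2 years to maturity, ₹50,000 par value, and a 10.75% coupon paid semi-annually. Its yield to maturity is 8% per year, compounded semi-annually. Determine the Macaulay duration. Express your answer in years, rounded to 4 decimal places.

1.8561 years

Periodic yield y = 0.04. Discount each cash flow and weight by its period:
  t   CF        PV=CF/(1+0.04)^t    t·PV
  1     2,687.50     2,584.1346     2,584.1346
  2     2,687.50     2,484.7448     4,969.4896
  3     2,687.50     2,389.1777     7,167.5331
  4    52,687.50    45,037.4958   180,149.9833
  Σ                 52,495.5530   194,871.1407
Price P = Σ PV = 52,495.5530.
Macaulay duration = Σ(t·PV) / P = 194,871.1407 / 52,495.5530 = 3.71215 half-year periods.
In years: 3.71215 / 2 = 1.85607 years.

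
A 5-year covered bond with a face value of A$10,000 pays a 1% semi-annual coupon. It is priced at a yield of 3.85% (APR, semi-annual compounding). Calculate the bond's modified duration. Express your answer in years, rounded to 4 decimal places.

Periodic yield y = 0.01925. First find Macaulay duration:
  t   CF        PV=CF/(1+0.01925)^t    t·PV
  1        50.00        49.0557        49.0557
  2        50.00        48.1292        96.2584
  3        50.00        47.2202       141.6606
  4        50.00        46.3284       185.3135
  5        50.00        45.4534       227.2670
  6        50.00        44.5950       267.5697
  7        50.00        43.7527       306.2690
  8        50.00        42.9264       343.4110
  9        50.00        42.1157       379.0409
  10   10,050.00     8,305.3676    83,053.6762
  Σ                  8,714.9442    85,049.5220
P = 8,714.9442; Macaulay duration = 85,049.5220 / 8,714.9442 = 9.75904 half-year periods = 4.87952 years.
Modified duration = D_Mac / (1 + y) = 4.87952 / 1.01925 = 4.78737 years.

4.7874 years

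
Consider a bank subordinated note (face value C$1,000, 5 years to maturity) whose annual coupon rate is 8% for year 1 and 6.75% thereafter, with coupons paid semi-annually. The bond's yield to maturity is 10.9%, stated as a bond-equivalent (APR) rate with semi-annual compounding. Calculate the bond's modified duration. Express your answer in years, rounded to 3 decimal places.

Periodic yield y = 0.0545. First find Macaulay duration:
  t   CF        PV=CF/(1+0.0545)^t    t·PV
  1        40.00        37.9327        37.9327
  2        40.00        35.9722        71.9444
  3        33.75        28.7829        86.3486
  4        33.75        27.2953       109.1811
  5        33.75        25.8846       129.4228
  6        33.75        24.5468       147.2806
  7        33.75        23.2781       162.9468
  8        33.75        22.0750       176.6002
  9        33.75        20.9341       188.4070
  10    1,033.75       608.0645     6,080.6455
  Σ                    854.7661     7,190.7095
P = 854.7661; Macaulay duration = 7,190.7095 / 854.7661 = 8.41249 half-year periods = 4.20624 years.
Modified duration = D_Mac / (1 + y) = 4.20624 / 1.0545 = 3.98885 years.

3.989 years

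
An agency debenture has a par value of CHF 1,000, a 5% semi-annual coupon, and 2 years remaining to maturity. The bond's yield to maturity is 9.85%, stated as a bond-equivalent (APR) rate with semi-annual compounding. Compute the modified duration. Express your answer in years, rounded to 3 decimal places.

Periodic yield y = 0.04925. First find Macaulay duration:
  t   CF        PV=CF/(1+0.04925)^t    t·PV
  1        25.00        23.8265        23.8265
  2        25.00        22.7082        45.4163
  3        25.00        21.6423        64.9268
  4     1,025.00       845.6837     3,382.7348
  Σ                    913.8607     3,516.9045
P = 913.8607; Macaulay duration = 3,516.9045 / 913.8607 = 3.84840 half-year periods = 1.92420 years.
Modified duration = D_Mac / (1 + y) = 1.92420 / 1.04925 = 1.83388 years.

1.834 years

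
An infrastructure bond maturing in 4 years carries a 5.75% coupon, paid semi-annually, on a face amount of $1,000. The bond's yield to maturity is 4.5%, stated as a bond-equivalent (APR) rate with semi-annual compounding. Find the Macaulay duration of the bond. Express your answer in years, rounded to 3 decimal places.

Periodic yield y = 0.0225. Discount each cash flow and weight by its period:
  t   CF        PV=CF/(1+0.0225)^t    t·PV
  1        28.75        28.1174        28.1174
  2        28.75        27.4986        54.9973
  3        28.75        26.8935        80.6806
  4        28.75        26.3017       105.2070
  5        28.75        25.7230       128.6149
  6        28.75        25.1569       150.9417
  7        28.75        24.6034       172.2236
  8     1,028.75       861.0003     6,888.0026
  Σ                  1,045.2949     7,608.7850
Price P = Σ PV = 1,045.2949.
Macaulay duration = Σ(t·PV) / P = 7,608.7850 / 1,045.2949 = 7.27908 half-year periods.
In years: 7.27908 / 2 = 3.63954 years.

3.640 years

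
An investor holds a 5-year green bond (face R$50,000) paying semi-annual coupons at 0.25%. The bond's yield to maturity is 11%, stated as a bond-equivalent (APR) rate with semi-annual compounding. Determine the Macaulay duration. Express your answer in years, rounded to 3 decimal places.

4.961 years

Periodic yield y = 0.055. Discount each cash flow and weight by its period:
  t   CF        PV=CF/(1+0.055)^t    t·PV
  1        62.50        59.2417        59.2417
  2        62.50        56.1533       112.3066
  3        62.50        53.2259       159.6776
  4        62.50        50.4510       201.8042
  5        62.50        47.8209       239.1045
  6        62.50        45.3279       271.9672
  7        62.50        42.9648       300.7536
  8        62.50        40.7249       325.7994
  9        62.50        38.6018       347.4165
  10   50,062.50    29,308.1184   293,081.1838
  Σ                 29,742.6306   295,099.2550
Price P = Σ PV = 29,742.6306.
Macaulay duration = Σ(t·PV) / P = 295,099.2550 / 29,742.6306 = 9.92176 half-year periods.
In years: 9.92176 / 2 = 4.96088 years.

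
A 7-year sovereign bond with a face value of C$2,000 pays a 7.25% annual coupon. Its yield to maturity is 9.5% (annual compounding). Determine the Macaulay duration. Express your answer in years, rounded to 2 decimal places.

Periodic yield y = 0.095. Discount each cash flow and weight by its year:
  t   CF        PV=CF/(1+0.095)^t    t·PV
  1       145.00       132.4201       132.4201
  2       145.00       120.9316       241.8632
  3       145.00       110.4398       331.3194
  4       145.00       100.8583       403.4331
  5       145.00        92.1080       460.5401
  6       145.00        84.1169       504.7014
  7     2,145.00     1,136.3928     7,954.7494
  Σ                  1,777.2675    10,029.0267
Price P = Σ PV = 1,777.2675.
Macaulay duration = Σ(t·PV) / P = 10,029.0267 / 1,777.2675 = 5.64295 years.

5.64 years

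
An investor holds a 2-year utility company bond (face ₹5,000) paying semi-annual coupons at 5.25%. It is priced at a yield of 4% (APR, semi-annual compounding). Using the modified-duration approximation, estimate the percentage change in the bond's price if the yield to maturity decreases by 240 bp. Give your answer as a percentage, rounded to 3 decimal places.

+4.531%

Periodic yield y = 0.02. Modified duration first:
  t   CF        PV=CF/(1+0.02)^t    t·PV
  1       131.25       128.6765       128.6765
  2       131.25       126.1534       252.3068
  3       131.25       123.6798       371.0394
  4     5,131.25     4,740.4818    18,961.9274
  Σ                  5,118.9915    19,713.9501
P = 5,118.9915; D_Mac = 3.85114 half-year periods = 1.92557 yrs; D_mod = 1.92557/(1+0.02) = 1.88781 yrs.
ΔP/P ≈ -D_mod · Δy = -1.88781 × (-0.024) = +0.045308 = +4.5308%.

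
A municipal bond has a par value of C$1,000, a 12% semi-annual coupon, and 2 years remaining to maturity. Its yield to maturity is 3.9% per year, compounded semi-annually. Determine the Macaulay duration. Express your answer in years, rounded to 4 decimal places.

1.8490 years

Periodic yield y = 0.0195. Discount each cash flow and weight by its period:
  t   CF        PV=CF/(1+0.0195)^t    t·PV
  1        60.00        58.8524        58.8524
  2        60.00        57.7267       115.4534
  3        60.00        56.6226       169.8677
  4     1,060.00       981.1987     3,924.7946
  Σ                  1,154.4003     4,268.9681
Price P = Σ PV = 1,154.4003.
Macaulay duration = Σ(t·PV) / P = 4,268.9681 / 1,154.4003 = 3.69800 half-year periods.
In years: 3.69800 / 2 = 1.84900 years.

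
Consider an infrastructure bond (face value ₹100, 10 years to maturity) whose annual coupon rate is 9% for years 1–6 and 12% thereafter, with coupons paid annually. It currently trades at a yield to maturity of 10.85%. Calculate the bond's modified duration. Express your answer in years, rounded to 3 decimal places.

6.214 years

Periodic yield y = 0.1085. First find Macaulay duration:
  t   CF        PV=CF/(1+0.1085)^t    t·PV
  1         9.00         8.1191         8.1191
  2         9.00         7.3244        14.6488
  3         9.00         6.6075        19.8224
  4         9.00         5.9607        23.8429
  5         9.00         5.3773        26.8865
  6         9.00         4.8510        29.1058
  7        12.00         5.8349        40.8441
  8        12.00         5.2638        42.1100
  9        12.00         4.7485        42.7368
  10      112.00        39.9817       399.8168
  Σ                     94.0688       647.9333
P = 94.0688; Macaulay duration = 647.9333 / 94.0688 = 6.88787 years.
Modified duration = D_Mac / (1 + y) = 6.88787 / 1.1085 = 6.21368 years.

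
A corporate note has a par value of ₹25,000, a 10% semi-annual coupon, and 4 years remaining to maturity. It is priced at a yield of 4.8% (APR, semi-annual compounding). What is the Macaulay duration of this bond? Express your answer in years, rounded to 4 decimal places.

3.4504 years

Periodic yield y = 0.024. Discount each cash flow and weight by its period:
  t   CF        PV=CF/(1+0.024)^t    t·PV
  1     1,250.00     1,220.7031     1,220.7031
  2     1,250.00     1,192.0929     2,384.1858
  3     1,250.00     1,164.1532     3,492.4597
  4     1,250.00     1,136.8684     4,547.4735
  5     1,250.00     1,110.2230     5,551.1151
  6     1,250.00     1,084.2022     6,505.2130
  7     1,250.00     1,058.7912     7,411.5383
  8    26,250.00    21,713.4911   173,707.9286
  Σ                 29,680.5251   204,820.6172
Price P = Σ PV = 29,680.5251.
Macaulay duration = Σ(t·PV) / P = 204,820.6172 / 29,680.5251 = 6.90084 half-year periods.
In years: 6.90084 / 2 = 3.45042 years.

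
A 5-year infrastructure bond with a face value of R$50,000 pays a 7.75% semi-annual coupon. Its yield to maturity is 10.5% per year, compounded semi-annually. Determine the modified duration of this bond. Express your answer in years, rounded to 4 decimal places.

3.9786 years

Periodic yield y = 0.0525. First find Macaulay duration:
  t   CF        PV=CF/(1+0.0525)^t    t·PV
  1     1,937.50     1,840.8551     1,840.8551
  2     1,937.50     1,749.0310     3,498.0620
  3     1,937.50     1,661.7872     4,985.3615
  4     1,937.50     1,578.8952     6,315.5806
  5     1,937.50     1,500.1379     7,500.6896
  6     1,937.50     1,425.3092     8,551.8551
  7     1,937.50     1,354.2130     9,479.4910
  8     1,937.50     1,286.6632    10,293.3055
  9     1,937.50     1,222.4828    11,002.3455
  10   51,937.50    31,135.7976   311,357.9764
  Σ                 44,755.1722   374,825.5224
P = 44,755.1722; Macaulay duration = 374,825.5224 / 44,755.1722 = 8.37502 half-year periods = 4.18751 years.
Modified duration = D_Mac / (1 + y) = 4.18751 / 1.0525 = 3.97863 years.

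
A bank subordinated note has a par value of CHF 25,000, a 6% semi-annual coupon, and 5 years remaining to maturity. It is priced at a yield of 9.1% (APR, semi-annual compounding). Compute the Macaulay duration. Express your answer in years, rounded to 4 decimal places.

Periodic yield y = 0.0455. Discount each cash flow and weight by its period:
  t   CF        PV=CF/(1+0.0455)^t    t·PV
  1       750.00       717.3601       717.3601
  2       750.00       686.1407     1,372.2814
  3       750.00       656.2800     1,968.8399
  4       750.00       627.7188     2,510.8751
  5       750.00       600.4005     3,002.0027
  6       750.00       574.2712     3,445.6272
  7       750.00       549.2790     3,844.9531
  8       750.00       525.3745     4,202.9958
  9       750.00       502.5103     4,522.5923
  10   25,750.00    16,502.0106   165,020.1060
  Σ                 21,941.3457   190,607.6337
Price P = Σ PV = 21,941.3457.
Macaulay duration = Σ(t·PV) / P = 190,607.6337 / 21,941.3457 = 8.68714 half-year periods.
In years: 8.68714 / 2 = 4.34357 years.

4.3436 years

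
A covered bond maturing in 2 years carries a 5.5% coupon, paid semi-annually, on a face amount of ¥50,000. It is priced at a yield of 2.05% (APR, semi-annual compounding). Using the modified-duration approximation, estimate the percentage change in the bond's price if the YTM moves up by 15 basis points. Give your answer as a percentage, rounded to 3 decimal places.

-0.286%

Periodic yield y = 0.01025. Modified duration first:
  t   CF        PV=CF/(1+0.01025)^t    t·PV
  1     1,375.00     1,361.0492     1,361.0492
  2     1,375.00     1,347.2400     2,694.4801
  3     1,375.00     1,333.5709     4,000.7128
  4    51,375.00    49,321.5139   197,286.0555
  Σ                 53,363.3741   205,342.2976
P = 53,363.3741; D_Mac = 3.84800 half-year periods = 1.92400 yrs; D_mod = 1.92400/(1+0.01025) = 1.90448 yrs.
ΔP/P ≈ -D_mod · Δy = -1.90448 × (+0.0015) = -0.002857 = -0.2857%.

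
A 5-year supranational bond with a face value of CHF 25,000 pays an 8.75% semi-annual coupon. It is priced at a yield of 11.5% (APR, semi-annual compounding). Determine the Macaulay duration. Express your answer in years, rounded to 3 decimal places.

4.100 years

Periodic yield y = 0.0575. Discount each cash flow and weight by its period:
  t   CF        PV=CF/(1+0.0575)^t    t·PV
  1     1,093.75     1,034.2790     1,034.2790
  2     1,093.75       978.0416     1,956.0831
  3     1,093.75       924.8620     2,774.5860
  4     1,093.75       874.5740     3,498.2960
  5     1,093.75       827.0203     4,135.1017
  6     1,093.75       782.0523     4,692.3139
  7     1,093.75       739.5294     5,176.7057
  8     1,093.75       699.3186     5,594.5485
  9     1,093.75       661.2942     5,951.6474
  10   26,093.75    14,918.7603   149,187.6032
  Σ                 22,439.7316   184,001.1644
Price P = Σ PV = 22,439.7316.
Macaulay duration = Σ(t·PV) / P = 184,001.1644 / 22,439.7316 = 8.19979 half-year periods.
In years: 8.19979 / 2 = 4.09990 years.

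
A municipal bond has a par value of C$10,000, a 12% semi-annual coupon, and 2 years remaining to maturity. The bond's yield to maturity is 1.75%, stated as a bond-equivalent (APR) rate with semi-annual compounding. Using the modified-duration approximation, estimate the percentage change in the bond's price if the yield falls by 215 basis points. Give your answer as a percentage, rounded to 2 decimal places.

Periodic yield y = 0.00875. Modified duration first:
  t   CF        PV=CF/(1+0.00875)^t    t·PV
  1       600.00       594.7955       594.7955
  2       600.00       589.6362     1,179.2724
  3       600.00       584.5217     1,753.5650
  4    10,600.00    10,236.9757    40,947.9030
  Σ                 12,005.9292    44,475.5359
P = 12,005.9292; D_Mac = 3.70446 half-year periods = 1.85223 yrs; D_mod = 1.85223/(1+0.00875) = 1.83617 yrs.
ΔP/P ≈ -D_mod · Δy = -1.83617 × (-0.0215) = +0.039478 = +3.9478%.

+3.95%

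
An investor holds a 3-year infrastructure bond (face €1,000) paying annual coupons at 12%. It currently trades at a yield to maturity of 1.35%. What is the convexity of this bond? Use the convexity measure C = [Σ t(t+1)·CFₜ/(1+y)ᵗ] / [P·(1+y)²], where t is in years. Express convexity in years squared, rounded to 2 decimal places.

With y = 0.0135:
  t   CF        PV=CF/(1+0.0135)^t    t·PV        t(t+1)·PV
  1       120.00       118.4016       118.4016         236.8032
  2       120.00       116.8244       233.6489         700.9467
  3     1,120.00     1,075.8377     3,227.5131      12,910.0525
  Σ                  1,311.0637     3,579.5636      13,847.8024
P = 1,311.0637.
Convexity = Σ t(t+1)·PV / [P·(1+y)²] = 13,847.8024 / (1,311.0637 × 1.027182) = 10.28276.

10.28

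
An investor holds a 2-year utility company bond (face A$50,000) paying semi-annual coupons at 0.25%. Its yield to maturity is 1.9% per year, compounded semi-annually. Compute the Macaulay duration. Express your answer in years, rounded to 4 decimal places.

1.9962 years

Periodic yield y = 0.0095. Discount each cash flow and weight by its period:
  t   CF        PV=CF/(1+0.0095)^t    t·PV
  1        62.50        61.9118        61.9118
  2        62.50        61.3292       122.6584
  3        62.50        60.7521       182.2562
  4    50,062.50    48,204.4620   192,817.8481
  Σ                 48,388.4551   193,184.6745
Price P = Σ PV = 48,388.4551.
Macaulay duration = Σ(t·PV) / P = 193,184.6745 / 48,388.4551 = 3.99237 half-year periods.
In years: 3.99237 / 2 = 1.99619 years.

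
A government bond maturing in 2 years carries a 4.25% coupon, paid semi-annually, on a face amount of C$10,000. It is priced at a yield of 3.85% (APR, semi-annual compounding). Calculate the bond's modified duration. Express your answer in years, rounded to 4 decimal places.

Periodic yield y = 0.01925. First find Macaulay duration:
  t   CF        PV=CF/(1+0.01925)^t    t·PV
  1       212.50       208.4866       208.4866
  2       212.50       204.5491       409.0981
  3       212.50       200.6859       602.0576
  4    10,212.50     9,462.5718    37,850.2873
  Σ                 10,076.2934    39,069.9296
P = 10,076.2934; Macaulay duration = 39,069.9296 / 10,076.2934 = 3.87741 half-year periods = 1.93871 years.
Modified duration = D_Mac / (1 + y) = 1.93871 / 1.01925 = 1.90209 years.

1.9021 years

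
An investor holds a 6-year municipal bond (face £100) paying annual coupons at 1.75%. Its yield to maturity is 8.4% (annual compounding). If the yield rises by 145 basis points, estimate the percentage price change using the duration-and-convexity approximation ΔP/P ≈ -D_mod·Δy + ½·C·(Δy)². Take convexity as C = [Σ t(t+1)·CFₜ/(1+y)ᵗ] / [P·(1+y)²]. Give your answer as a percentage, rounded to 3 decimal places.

With y = 0.084:
  t   CF        PV=CF/(1+0.084)^t    t·PV        t(t+1)·PV
  1         1.75         1.6144         1.6144           3.2288
  2         1.75         1.4893         2.9786           8.9357
  3         1.75         1.3739         4.1217          16.4866
  4         1.75         1.2674         5.0697          25.3484
  5         1.75         1.1692         5.8460          35.0762
  6       101.75        62.7132       376.2790       2,633.9530
  Σ                     69.6274       395.9093       2,723.0288
P = 69.6274; D_Mac = 5.68612 yrs; D_mod = 5.24550 yrs; C = 33.28233.
Duration effect: -5.24550 × (+0.0145) = -0.076060
Convexity effect: 0.5 × 33.28233 × (0.0145)² = +0.0034988
ΔP/P ≈ -0.076060 + 0.0034988 = -0.072561 = -7.2561%.

-7.256%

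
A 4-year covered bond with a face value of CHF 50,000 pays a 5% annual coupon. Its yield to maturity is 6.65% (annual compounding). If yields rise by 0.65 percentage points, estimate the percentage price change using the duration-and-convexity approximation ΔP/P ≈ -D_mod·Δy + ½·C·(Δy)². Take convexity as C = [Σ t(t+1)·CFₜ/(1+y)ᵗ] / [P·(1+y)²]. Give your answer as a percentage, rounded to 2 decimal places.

-2.23%

With y = 0.0665:
  t   CF        PV=CF/(1+0.0665)^t    t·PV        t(t+1)·PV
  1     2,500.00     2,344.1163     2,344.1163       4,688.2325
  2     2,500.00     2,197.9524     4,395.9049      13,187.7146
  3     2,500.00     2,060.9024     6,182.7073      24,730.8290
  4    52,500.00    40,580.3571   162,321.4283     811,607.1417
  Σ                 47,183.3282   175,244.1567     854,213.9179
P = 47,183.3282; D_Mac = 3.71411 yrs; D_mod = 3.48252 yrs; C = 15.91682.
Duration effect: -3.48252 × (+0.0065) = -0.022636
Convexity effect: 0.5 × 15.91682 × (0.0065)² = +0.0003362
ΔP/P ≈ -0.022636 + 0.0003362 = -0.022300 = -2.2300%.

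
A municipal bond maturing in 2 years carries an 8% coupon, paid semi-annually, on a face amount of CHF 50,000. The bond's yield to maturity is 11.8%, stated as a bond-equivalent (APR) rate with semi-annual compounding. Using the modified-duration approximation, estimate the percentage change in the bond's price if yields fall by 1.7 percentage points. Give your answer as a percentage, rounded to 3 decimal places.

+3.023%

Periodic yield y = 0.059. Modified duration first:
  t   CF        PV=CF/(1+0.059)^t    t·PV
  1     2,000.00     1,888.5741     1,888.5741
  2     2,000.00     1,783.3561     3,566.7122
  3     2,000.00     1,684.0001     5,052.0003
  4    52,000.00    41,344.6675   165,378.6698
  Σ                 46,700.5978   175,885.9565
P = 46,700.5978; D_Mac = 3.76625 half-year periods = 1.88312 yrs; D_mod = 1.88312/(1+0.059) = 1.77821 yrs.
ΔP/P ≈ -D_mod · Δy = -1.77821 × (-0.017) = +0.030230 = +3.0230%.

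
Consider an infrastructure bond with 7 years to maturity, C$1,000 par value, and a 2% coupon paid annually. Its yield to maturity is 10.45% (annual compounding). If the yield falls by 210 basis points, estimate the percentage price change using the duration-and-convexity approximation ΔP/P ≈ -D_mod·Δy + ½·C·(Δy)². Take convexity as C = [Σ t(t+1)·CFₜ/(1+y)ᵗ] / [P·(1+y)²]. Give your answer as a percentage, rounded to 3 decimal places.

+13.177%

With y = 0.1045:
  t   CF        PV=CF/(1+0.1045)^t    t·PV        t(t+1)·PV
  1        20.00        18.1077        18.1077          36.2155
  2        20.00        16.3945        32.7890          98.3671
  3        20.00        14.8434        44.5301         178.1206
  4        20.00        13.4390        53.7560         268.7801
  5        20.00        12.1675        60.8375         365.0250
  6        20.00        11.0163        66.0978         462.6845
  7     1,020.00       508.6747     3,560.7228      28,485.7827
  Σ                    594.6431     3,836.8411      29,894.9755
P = 594.6431; D_Mac = 6.45234 yrs; D_mod = 5.84187 yrs; C = 41.21073.
Duration effect: -5.84187 × (-0.021) = +0.122679
Convexity effect: 0.5 × 41.21073 × (-0.021)² = +0.0090870
ΔP/P ≈ +0.122679 + 0.0090870 = +0.131766 = +13.1766%.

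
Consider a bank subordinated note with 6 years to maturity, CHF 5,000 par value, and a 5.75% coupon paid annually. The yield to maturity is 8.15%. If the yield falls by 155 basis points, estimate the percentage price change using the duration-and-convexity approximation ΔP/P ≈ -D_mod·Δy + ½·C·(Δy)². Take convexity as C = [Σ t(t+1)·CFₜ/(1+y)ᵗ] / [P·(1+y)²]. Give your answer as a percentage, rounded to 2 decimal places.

+7.79%

With y = 0.0815:
  t   CF        PV=CF/(1+0.0815)^t    t·PV        t(t+1)·PV
  1       287.50       265.8345       265.8345         531.6690
  2       287.50       245.8017       491.6033       1,474.8099
  3       287.50       227.2785       681.8354       2,727.3415
  4       287.50       210.1511       840.6046       4,203.0228
  5       287.50       194.3145       971.5725       5,829.4353
  6     5,287.50     3,304.3895    19,826.3372     138,784.3604
  Σ                  4,447.7698    23,077.7875     153,550.6389
P = 4,447.7698; D_Mac = 5.18862 yrs; D_mod = 4.79761 yrs; C = 29.51592.
Duration effect: -4.79761 × (-0.0155) = +0.074363
Convexity effect: 0.5 × 29.51592 × (-0.0155)² = +0.0035456
ΔP/P ≈ +0.074363 + 0.0035456 = +0.077909 = +7.7909%.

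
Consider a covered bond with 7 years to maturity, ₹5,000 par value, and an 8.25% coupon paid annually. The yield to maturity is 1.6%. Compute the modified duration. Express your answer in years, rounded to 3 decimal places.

Periodic yield y = 0.016. First find Macaulay duration:
  t   CF        PV=CF/(1+0.016)^t    t·PV
  1       412.50       406.0039       406.0039
  2       412.50       399.6102       799.2203
  3       412.50       393.3171     1,179.9513
  4       412.50       387.1231     1,548.4925
  5       412.50       381.0267     1,905.1335
  6       412.50       375.0263     2,250.1577
  7     5,412.50     4,843.3065    33,903.1455
  Σ                  7,185.4138    41,992.1048
P = 7,185.4138; Macaulay duration = 41,992.1048 / 7,185.4138 = 5.84408 years.
Modified duration = D_Mac / (1 + y) = 5.84408 / 1.016 = 5.75204 years.

5.752 years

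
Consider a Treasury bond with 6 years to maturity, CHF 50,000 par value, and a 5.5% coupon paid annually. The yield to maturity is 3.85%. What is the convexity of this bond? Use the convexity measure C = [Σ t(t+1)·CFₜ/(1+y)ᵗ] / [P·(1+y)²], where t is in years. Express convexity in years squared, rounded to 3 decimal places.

32.960

With y = 0.0385:
  t   CF        PV=CF/(1+0.0385)^t    t·PV        t(t+1)·PV
  1     2,750.00     2,648.0501     2,648.0501       5,296.1001
  2     2,750.00     2,549.8797     5,099.7594      15,299.2782
  3     2,750.00     2,455.3488     7,366.0463      29,464.1853
  4     2,750.00     2,364.3224     9,457.2895      47,286.4473
  5     2,750.00     2,276.6705    11,383.3527      68,300.1165
  6    52,750.00    42,051.6904   252,310.1426   1,766,170.9985
  Σ                 54,345.9619   288,264.6407   1,931,817.1260
P = 54,345.9619.
Convexity = Σ t(t+1)·PV / [P·(1+y)²] = 1,931,817.1260 / (54,345.9619 × 1.078482) = 32.95989.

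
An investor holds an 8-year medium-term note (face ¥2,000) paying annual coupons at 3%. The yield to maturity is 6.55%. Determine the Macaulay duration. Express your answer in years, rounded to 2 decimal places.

7.11 years

Periodic yield y = 0.0655. Discount each cash flow and weight by its year:
  t   CF        PV=CF/(1+0.0655)^t    t·PV
  1        60.00        56.3116        56.3116
  2        60.00        52.8499       105.6998
  3        60.00        49.6011       148.8032
  4        60.00        46.5519       186.2076
  5        60.00        43.6902       218.4510
  6        60.00        41.0044       246.0264
  7        60.00        38.4837       269.3861
  8     2,060.00     1,240.0511     9,920.4089
  Σ                  1,568.5439    11,151.2946
Price P = Σ PV = 1,568.5439.
Macaulay duration = Σ(t·PV) / P = 11,151.2946 / 1,568.5439 = 7.10933 years.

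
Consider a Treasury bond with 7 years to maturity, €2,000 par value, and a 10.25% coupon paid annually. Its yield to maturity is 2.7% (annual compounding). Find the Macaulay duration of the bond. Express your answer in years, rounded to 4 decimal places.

5.6404 years

Periodic yield y = 0.027. Discount each cash flow and weight by its year:
  t   CF        PV=CF/(1+0.027)^t    t·PV
  1       205.00       199.6105       199.6105
  2       205.00       194.3627       388.7254
  3       205.00       189.2529       567.7587
  4       205.00       184.2774       737.1096
  5       205.00       179.4327       897.1636
  6       205.00       174.7154     1,048.2924
  7     2,205.00     1,829.8500    12,808.9499
  Σ                  2,951.5017    16,647.6102
Price P = Σ PV = 2,951.5017.
Macaulay duration = Σ(t·PV) / P = 16,647.6102 / 2,951.5017 = 5.64039 years.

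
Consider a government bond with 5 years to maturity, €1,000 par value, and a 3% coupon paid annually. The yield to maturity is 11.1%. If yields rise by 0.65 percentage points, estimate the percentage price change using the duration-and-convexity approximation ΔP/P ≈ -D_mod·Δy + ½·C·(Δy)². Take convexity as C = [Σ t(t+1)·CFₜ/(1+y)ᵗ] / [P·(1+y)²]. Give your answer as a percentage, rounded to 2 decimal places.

With y = 0.111:
  t   CF        PV=CF/(1+0.111)^t    t·PV        t(t+1)·PV
  1        30.00        27.0027        27.0027          54.0054
  2        30.00        24.3049        48.6097         145.8292
  3        30.00        21.8766        65.6297         262.5187
  4        30.00        19.6909        78.7635         393.8175
  5     1,030.00       608.5089     3,042.5445      18,255.2668
  Σ                    701.3839     3,262.5501      19,111.4376
P = 701.3839; D_Mac = 4.65159 yrs; D_mod = 4.18685 yrs; C = 22.07544.
Duration effect: -4.18685 × (+0.0065) = -0.027215
Convexity effect: 0.5 × 22.07544 × (0.0065)² = +0.0004663
ΔP/P ≈ -0.027215 + 0.0004663 = -0.026748 = -2.6748%.

-2.67%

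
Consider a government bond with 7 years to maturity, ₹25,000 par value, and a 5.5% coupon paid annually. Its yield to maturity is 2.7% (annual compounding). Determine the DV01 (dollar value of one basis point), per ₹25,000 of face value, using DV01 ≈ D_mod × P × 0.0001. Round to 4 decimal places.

Periodic yield y = 0.027.
  t   CF        PV=CF/(1+0.027)^t    t·PV
  1     1,375.00     1,338.8510     1,338.8510
  2     1,375.00     1,303.6524     2,607.3048
  3     1,375.00     1,269.3792     3,808.1375
  4     1,375.00     1,236.0070     4,944.0279
  5     1,375.00     1,203.5122     6,017.5608
  6     1,375.00     1,171.8716     7,031.2297
  7    26,375.00    21,887.6615   153,213.6303
  Σ                 29,410.9348   178,960.7421
P = 29,410.9348; D_Mac = 6.08484 yrs; D_mod = 5.92487 yrs.
DV01 ≈ 5.92487 × 29,410.9348 × 0.0001 = 17.425583.

₹17.4256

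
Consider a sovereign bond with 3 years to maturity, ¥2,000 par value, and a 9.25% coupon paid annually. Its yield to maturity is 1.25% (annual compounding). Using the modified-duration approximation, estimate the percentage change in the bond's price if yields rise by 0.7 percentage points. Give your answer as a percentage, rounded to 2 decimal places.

Periodic yield y = 0.0125. Modified duration first:
  t   CF        PV=CF/(1+0.0125)^t    t·PV
  1       185.00       182.7160       182.7160
  2       185.00       180.4603       360.9206
  3     2,185.00     2,105.0690     6,315.2071
  Σ                  2,468.2454     6,858.8438
P = 2,468.2454; D_Mac = 2.77883 yrs; D_mod = 2.77883/(1+0.0125) = 2.74453 yrs.
ΔP/P ≈ -D_mod · Δy = -2.74453 × (+0.007) = -0.019212 = -1.9212%.

-1.92%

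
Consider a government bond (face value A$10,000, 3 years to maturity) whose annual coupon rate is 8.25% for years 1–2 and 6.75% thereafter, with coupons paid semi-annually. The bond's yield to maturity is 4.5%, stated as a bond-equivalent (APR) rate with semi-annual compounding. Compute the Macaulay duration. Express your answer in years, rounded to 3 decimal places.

2.734 years

Periodic yield y = 0.0225. Discount each cash flow and weight by its period:
  t   CF        PV=CF/(1+0.0225)^t    t·PV
  1       412.50       403.4230       403.4230
  2       412.50       394.5457       789.0914
  3       412.50       385.8638     1,157.5913
  4       412.50       377.3729     1,509.4915
  5       337.50       301.9654     1,509.8270
  6    10,337.50     9,045.5634    54,273.3805
  Σ                 10,908.7342    59,642.8047
Price P = Σ PV = 10,908.7342.
Macaulay duration = Σ(t·PV) / P = 59,642.8047 / 10,908.7342 = 5.46744 half-year periods.
In years: 5.46744 / 2 = 2.73372 years.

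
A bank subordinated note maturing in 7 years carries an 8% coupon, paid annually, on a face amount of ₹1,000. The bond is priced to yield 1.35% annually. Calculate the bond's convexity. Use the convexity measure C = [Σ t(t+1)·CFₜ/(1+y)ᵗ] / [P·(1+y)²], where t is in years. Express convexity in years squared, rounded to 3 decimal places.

42.870

With y = 0.0135:
  t   CF        PV=CF/(1+0.0135)^t    t·PV        t(t+1)·PV
  1        80.00        78.9344        78.9344         157.8688
  2        80.00        77.8830       155.7659         467.2978
  3        80.00        76.8456       230.5367         922.1466
  4        80.00        75.8220       303.2878       1,516.4391
  5        80.00        74.8120       374.0600       2,244.3598
  6        80.00        73.8155       442.8929       3,100.2503
  7     1,080.00       983.2354     6,882.6475      55,061.1796
  Σ                  1,441.3477     8,468.1251      63,469.5420
P = 1,441.3477.
Convexity = Σ t(t+1)·PV / [P·(1+y)²] = 63,469.5420 / (1,441.3477 × 1.027182) = 42.86957.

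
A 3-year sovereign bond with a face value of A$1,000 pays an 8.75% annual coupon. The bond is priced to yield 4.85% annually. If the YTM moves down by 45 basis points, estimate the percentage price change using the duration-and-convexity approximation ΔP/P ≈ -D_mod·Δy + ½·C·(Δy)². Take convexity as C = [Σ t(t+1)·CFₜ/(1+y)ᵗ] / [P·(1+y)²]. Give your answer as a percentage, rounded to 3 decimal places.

With y = 0.0485:
  t   CF        PV=CF/(1+0.0485)^t    t·PV        t(t+1)·PV
  1        87.50        83.4526        83.4526         166.9051
  2        87.50        79.5923       159.1846         477.5539
  3     1,087.50       943.4610     2,830.3831      11,321.5322
  Σ                  1,106.5059     3,073.0203      11,965.9913
P = 1,106.5059; D_Mac = 2.77723 yrs; D_mod = 2.64876 yrs; C = 9.83690.
Duration effect: -2.64876 × (-0.0045) = +0.011919
Convexity effect: 0.5 × 9.83690 × (-0.0045)² = +0.0000996
ΔP/P ≈ +0.011919 + 0.0000996 = +0.012019 = +1.2019%.

+1.202%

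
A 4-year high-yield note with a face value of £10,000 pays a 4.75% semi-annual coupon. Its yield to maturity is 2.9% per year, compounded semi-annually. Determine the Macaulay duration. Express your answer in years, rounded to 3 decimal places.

Periodic yield y = 0.0145. Discount each cash flow and weight by its period:
  t   CF        PV=CF/(1+0.0145)^t    t·PV
  1       237.50       234.1055       234.1055
  2       237.50       230.7595       461.5189
  3       237.50       227.4613       682.3838
  4       237.50       224.2102       896.8409
  5       237.50       221.0056     1,105.0282
  6       237.50       217.8469     1,307.0812
  7       237.50       214.7332     1,503.1326
  8    10,237.50     9,123.8367    72,990.6936
  Σ                 10,693.9589    79,180.7847
Price P = Σ PV = 10,693.9589.
Macaulay duration = Σ(t·PV) / P = 79,180.7847 / 10,693.9589 = 7.40425 half-year periods.
In years: 7.40425 / 2 = 3.70213 years.

3.702 years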